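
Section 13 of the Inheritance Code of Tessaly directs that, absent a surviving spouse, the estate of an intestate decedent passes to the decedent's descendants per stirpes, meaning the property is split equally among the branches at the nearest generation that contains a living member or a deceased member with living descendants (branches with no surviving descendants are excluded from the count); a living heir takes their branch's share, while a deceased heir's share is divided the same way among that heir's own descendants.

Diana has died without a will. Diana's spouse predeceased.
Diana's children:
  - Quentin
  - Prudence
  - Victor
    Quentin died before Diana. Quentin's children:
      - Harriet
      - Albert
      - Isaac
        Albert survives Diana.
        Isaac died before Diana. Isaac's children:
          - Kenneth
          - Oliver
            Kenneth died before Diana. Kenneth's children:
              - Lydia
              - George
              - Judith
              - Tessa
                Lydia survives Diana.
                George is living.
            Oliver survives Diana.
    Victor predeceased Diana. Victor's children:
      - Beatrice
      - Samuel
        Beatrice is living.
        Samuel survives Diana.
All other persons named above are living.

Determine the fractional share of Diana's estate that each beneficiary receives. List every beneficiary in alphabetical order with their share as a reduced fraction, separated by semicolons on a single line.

Albert 1/9; Beatrice 1/6; George 1/72; Harriet 1/9; Judith 1/72; Lydia 1/72; Oliver 1/18; Prudence 1/3; Samuel 1/6; Tessa 1/72

There is no surviving spouse, so the entire estate passes to Diana's descendants per stirpes.
The estate is divided into 3 equal shares of 1/3 among Quentin, Prudence, Victor.
Quentin predeceased; the 1/3 allotted to Quentin's branch passes to Quentin's issue by representation.
The 1/3 is divided into 3 equal shares of 1/9 among Harriet, Albert, Isaac.
Harriet is living and takes 1/9.
Albert is living and takes 1/9.
Isaac predeceased; the 1/9 allotted to Isaac's branch passes to Isaac's issue by representation.
The 1/9 is divided into 2 equal shares of 1/18 among Kenneth, Oliver.
Kenneth predeceased; the 1/18 allotted to Kenneth's branch passes to Kenneth's issue by representation.
The 1/18 is divided into 4 equal shares of 1/72 among Lydia, George, Judith, Tessa.
Lydia is living and takes 1/72.
George is living and takes 1/72.
Judith is living and takes 1/72.
Tessa is living and takes 1/72.
Oliver is living and takes 1/18.
Prudence is living and takes 1/3.
Victor predeceased; the 1/3 allotted to Victor's branch passes to Victor's issue by representation.
The 1/3 is divided into 2 equal shares of 1/6 among Beatrice, Samuel.
Beatrice is living and takes 1/6.
Samuel is living and takes 1/6.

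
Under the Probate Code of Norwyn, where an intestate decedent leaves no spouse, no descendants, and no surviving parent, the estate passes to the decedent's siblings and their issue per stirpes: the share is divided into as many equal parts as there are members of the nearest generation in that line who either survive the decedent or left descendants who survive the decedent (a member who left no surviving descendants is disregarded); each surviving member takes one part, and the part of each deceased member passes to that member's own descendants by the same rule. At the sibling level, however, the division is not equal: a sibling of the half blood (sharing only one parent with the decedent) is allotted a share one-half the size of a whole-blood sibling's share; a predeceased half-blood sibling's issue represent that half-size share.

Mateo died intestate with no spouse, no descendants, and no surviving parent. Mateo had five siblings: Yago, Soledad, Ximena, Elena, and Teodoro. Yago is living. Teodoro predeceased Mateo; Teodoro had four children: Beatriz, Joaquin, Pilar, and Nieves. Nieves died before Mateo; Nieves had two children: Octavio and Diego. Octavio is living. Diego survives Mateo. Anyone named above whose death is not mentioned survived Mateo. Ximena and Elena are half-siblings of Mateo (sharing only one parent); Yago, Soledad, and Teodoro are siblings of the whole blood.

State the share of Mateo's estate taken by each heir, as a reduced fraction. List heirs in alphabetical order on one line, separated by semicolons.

Beatriz 1/16; Diego 1/32; Elena 1/8; Joaquin 1/16; Octavio 1/32; Pilar 1/16; Soledad 1/4; Ximena 1/8; Yago 1/4

No spouse, descendants, or parent survives, so the estate passes to Mateo's siblings per stirpes.
Half-blood siblings count for one-half the weight of whole-blood siblings at the initial division.
Dividing 1 in proportion to weights (total weight 4): Yago (weight 1) → 1/4; Soledad (weight 1) → 1/4; Ximena (weight 1/2) → 1/8; Elena (weight 1/2) → 1/8; Teodoro (weight 1) → 1/4.
Yago is living and takes 1/4.
Soledad is living and takes 1/4.
Ximena is living and takes 1/8.
Elena is living and takes 1/8.
Teodoro predeceased; the 1/4 allotted to Teodoro's branch passes to Teodoro's issue by representation.
The 1/4 is divided into 4 equal shares of 1/16 among Beatriz, Joaquin, Pilar, Nieves.
Beatriz is living and takes 1/16.
Joaquin is living and takes 1/16.
Pilar is living and takes 1/16.
Nieves predeceased; the 1/16 allotted to Nieves's branch passes to Nieves's issue by representation.
The 1/16 is divided into 2 equal shares of 1/32 among Octavio, Diego.
Octavio is living and takes 1/32.
Diego is living and takes 1/32.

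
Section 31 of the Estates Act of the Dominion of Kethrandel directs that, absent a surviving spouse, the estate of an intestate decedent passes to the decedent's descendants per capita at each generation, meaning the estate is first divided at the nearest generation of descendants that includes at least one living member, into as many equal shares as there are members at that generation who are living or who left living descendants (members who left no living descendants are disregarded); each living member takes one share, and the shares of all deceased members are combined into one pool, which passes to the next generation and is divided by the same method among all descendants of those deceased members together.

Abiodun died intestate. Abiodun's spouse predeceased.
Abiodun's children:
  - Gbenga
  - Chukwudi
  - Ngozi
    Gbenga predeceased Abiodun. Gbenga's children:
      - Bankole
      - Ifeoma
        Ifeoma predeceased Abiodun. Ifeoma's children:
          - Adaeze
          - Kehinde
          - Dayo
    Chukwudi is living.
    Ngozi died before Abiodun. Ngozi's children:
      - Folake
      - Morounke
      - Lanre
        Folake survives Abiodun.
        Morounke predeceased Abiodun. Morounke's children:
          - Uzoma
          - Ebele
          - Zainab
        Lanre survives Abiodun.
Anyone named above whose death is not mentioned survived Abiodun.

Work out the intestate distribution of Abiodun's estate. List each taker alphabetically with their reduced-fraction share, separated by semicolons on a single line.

Adaeze 2/45; Bankole 2/15; Chukwudi 1/3; Dayo 2/45; Ebele 2/45; Folake 2/15; Kehinde 2/45; Lanre 2/15; Uzoma 2/45; Zainab 2/45

There is no surviving spouse, so the entire estate passes to Abiodun's descendants per capita at each generation.
At generation 1 (Gbenga, Chukwudi, Ngozi) there are 3 shares of (1)/3 = 1/3 each.
Living: Chukwudi — each takes 1/3.
Deceased: Gbenga and Ngozi. Their combined 2/3 is pooled and carried to generation 2.
At generation 2 (Bankole, Ifeoma, Folake, Morounke, Lanre) there are 5 shares of (2/3)/5 = 2/15 each.
Living: Bankole, Folake, and Lanre — each takes 2/15.
Deceased: Ifeoma and Morounke. Their combined 4/15 is pooled and carried to generation 3.
At generation 3 (Adaeze, Kehinde, Dayo, Uzoma, Ebele, Zainab) there are 6 shares of (4/15)/6 = 2/45 each.
Living: Adaeze, Kehinde, Dayo, Uzoma, Ebele, and Zainab — each takes 2/45.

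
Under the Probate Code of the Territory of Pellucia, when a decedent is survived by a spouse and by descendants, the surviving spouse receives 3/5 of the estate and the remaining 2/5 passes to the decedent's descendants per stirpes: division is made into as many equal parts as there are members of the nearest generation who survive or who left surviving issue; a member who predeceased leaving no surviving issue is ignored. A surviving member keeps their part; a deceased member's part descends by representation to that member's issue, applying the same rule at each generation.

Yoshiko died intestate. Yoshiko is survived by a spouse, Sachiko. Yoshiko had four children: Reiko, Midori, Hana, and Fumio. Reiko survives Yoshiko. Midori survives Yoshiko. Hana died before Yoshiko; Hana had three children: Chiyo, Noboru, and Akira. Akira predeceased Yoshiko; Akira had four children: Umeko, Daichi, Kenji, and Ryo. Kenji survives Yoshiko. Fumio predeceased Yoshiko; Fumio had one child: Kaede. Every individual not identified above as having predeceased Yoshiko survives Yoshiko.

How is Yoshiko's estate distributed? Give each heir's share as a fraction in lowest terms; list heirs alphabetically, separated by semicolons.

Sachiko, as surviving spouse, takes 3/5.
The remaining 2/5 passes to Yoshiko's descendants per stirpes.
The 2/5 is divided into 4 equal shares of 1/10 among Reiko, Midori, Hana, Fumio.
Reiko is living and takes 1/10.
Midori is living and takes 1/10.
Hana predeceased; the 1/10 allotted to Hana's branch passes to Hana's issue by representation.
The 1/10 is divided into 3 equal shares of 1/30 among Chiyo, Noboru, Akira.
Chiyo is living and takes 1/30.
Noboru is living and takes 1/30.
Akira predeceased; the 1/30 allotted to Akira's branch passes to Akira's issue by representation.
The 1/30 is divided into 4 equal shares of 1/120 among Umeko, Daichi, Kenji, Ryo.
Umeko is living and takes 1/120.
Daichi is living and takes 1/120.
Kenji is living and takes 1/120.
Ryo is living and takes 1/120.
Fumio predeceased; the 1/10 allotted to Fumio's branch passes to Fumio's issue by representation.
Kaede is the sole taker at this level and receives the full 1/10.

Chiyo 1/30; Daichi 1/120; Kaede 1/10; Kenji 1/120; Midori 1/10; Noboru 1/30; Reiko 1/10; Ryo 1/120; Sachiko 3/5; Umeko 1/120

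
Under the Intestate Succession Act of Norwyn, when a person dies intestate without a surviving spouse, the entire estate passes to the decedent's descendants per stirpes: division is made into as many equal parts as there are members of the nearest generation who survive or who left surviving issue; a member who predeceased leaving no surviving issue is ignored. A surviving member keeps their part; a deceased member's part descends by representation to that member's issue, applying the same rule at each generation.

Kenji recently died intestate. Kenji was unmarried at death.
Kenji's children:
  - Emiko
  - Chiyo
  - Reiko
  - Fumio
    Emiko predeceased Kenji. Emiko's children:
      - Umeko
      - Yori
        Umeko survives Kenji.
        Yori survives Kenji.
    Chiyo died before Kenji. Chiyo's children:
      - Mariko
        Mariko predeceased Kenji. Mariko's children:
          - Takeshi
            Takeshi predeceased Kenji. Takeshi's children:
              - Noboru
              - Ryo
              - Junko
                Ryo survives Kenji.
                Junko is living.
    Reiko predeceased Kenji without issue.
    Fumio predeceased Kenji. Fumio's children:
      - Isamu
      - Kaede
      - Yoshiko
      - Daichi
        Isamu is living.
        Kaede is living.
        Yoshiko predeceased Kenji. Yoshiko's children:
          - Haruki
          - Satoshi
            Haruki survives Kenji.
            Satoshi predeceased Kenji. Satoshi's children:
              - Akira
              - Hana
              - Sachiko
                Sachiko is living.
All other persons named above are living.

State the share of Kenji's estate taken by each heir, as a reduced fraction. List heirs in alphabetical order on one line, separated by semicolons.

Akira 1/72; Daichi 1/12; Hana 1/72; Haruki 1/24; Isamu 1/12; Junko 1/9; Kaede 1/12; Noboru 1/9; Ryo 1/9; Sachiko 1/72; Umeko 1/6; Yori 1/6

There is no surviving spouse, so the entire estate passes to Kenji's descendants per stirpes.
Reiko left no surviving issue, so that branch lapses and is disregarded.
The estate is divided into 3 equal shares of 1/3 among Emiko, Chiyo, Fumio.
Emiko predeceased; the 1/3 allotted to Emiko's branch passes to Emiko's issue by representation.
The 1/3 is divided into 2 equal shares of 1/6 among Umeko, Yori.
Umeko is living and takes 1/6.
Yori is living and takes 1/6.
Chiyo predeceased; the 1/3 allotted to Chiyo's branch passes to Chiyo's issue by representation.
Mariko's line is the sole branch at this level, so the full 1/3 passes to Mariko's issue by representation.
Takeshi's line is the sole branch at this level, so the full 1/3 passes to Takeshi's issue by representation.
The 1/3 is divided into 3 equal shares of 1/9 among Noboru, Ryo, Junko.
Noboru is living and takes 1/9.
Ryo is living and takes 1/9.
Junko is living and takes 1/9.
Fumio predeceased; the 1/3 allotted to Fumio's branch passes to Fumio's issue by representation.
The 1/3 is divided into 4 equal shares of 1/12 among Isamu, Kaede, Yoshiko, Daichi.
Isamu is living and takes 1/12.
Kaede is living and takes 1/12.
Yoshiko predeceased; the 1/12 allotted to Yoshiko's branch passes to Yoshiko's issue by representation.
The 1/12 is divided into 2 equal shares of 1/24 among Haruki, Satoshi.
Haruki is living and takes 1/24.
Satoshi predeceased; the 1/24 allotted to Satoshi's branch passes to Satoshi's issue by representation.
The 1/24 is divided into 3 equal shares of 1/72 among Akira, Hana, Sachiko.
Akira is living and takes 1/72.
Hana is living and takes 1/72.
Sachiko is living and takes 1/72.
Daichi is living and takes 1/12.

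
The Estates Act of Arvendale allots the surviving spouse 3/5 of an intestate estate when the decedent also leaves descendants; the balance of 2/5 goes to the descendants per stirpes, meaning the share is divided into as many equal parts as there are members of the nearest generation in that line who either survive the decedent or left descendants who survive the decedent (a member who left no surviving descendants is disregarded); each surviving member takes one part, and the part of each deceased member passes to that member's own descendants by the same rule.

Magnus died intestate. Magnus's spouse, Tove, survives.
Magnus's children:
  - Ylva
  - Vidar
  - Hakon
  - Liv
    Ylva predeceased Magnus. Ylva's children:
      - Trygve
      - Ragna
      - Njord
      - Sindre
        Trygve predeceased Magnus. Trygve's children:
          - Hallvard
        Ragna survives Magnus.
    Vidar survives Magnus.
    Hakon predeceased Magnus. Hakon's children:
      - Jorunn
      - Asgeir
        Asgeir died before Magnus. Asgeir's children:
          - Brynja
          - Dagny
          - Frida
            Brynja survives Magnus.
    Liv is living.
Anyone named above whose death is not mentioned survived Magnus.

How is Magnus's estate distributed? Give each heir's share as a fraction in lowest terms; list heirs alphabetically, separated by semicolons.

Tove, as surviving spouse, takes 3/5.
The remaining 2/5 passes to Magnus's descendants per stirpes.
The 2/5 is divided into 4 equal shares of 1/10 among Ylva, Vidar, Hakon, Liv.
Ylva predeceased; the 1/10 allotted to Ylva's branch passes to Ylva's issue by representation.
The 1/10 is divided into 4 equal shares of 1/40 among Trygve, Ragna, Njord, Sindre.
Trygve predeceased; the 1/40 allotted to Trygve's branch passes to Trygve's issue by representation.
Hallvard is the sole taker at this level and receives the full 1/40.
Ragna is living and takes 1/40.
Njord is living and takes 1/40.
Sindre is living and takes 1/40.
Vidar is living and takes 1/10.
Hakon predeceased; the 1/10 allotted to Hakon's branch passes to Hakon's issue by representation.
The 1/10 is divided into 2 equal shares of 1/20 among Jorunn, Asgeir.
Jorunn is living and takes 1/20.
Asgeir predeceased; the 1/20 allotted to Asgeir's branch passes to Asgeir's issue by representation.
The 1/20 is divided into 3 equal shares of 1/60 among Brynja, Dagny, Frida.
Brynja is living and takes 1/60.
Dagny is living and takes 1/60.
Frida is living and takes 1/60.
Liv is living and takes 1/10.

Brynja 1/60; Dagny 1/60; Frida 1/60; Hallvard 1/40; Jorunn 1/20; Liv 1/10; Njord 1/40; Ragna 1/40; Sindre 1/40; Tove 3/5; Vidar 1/10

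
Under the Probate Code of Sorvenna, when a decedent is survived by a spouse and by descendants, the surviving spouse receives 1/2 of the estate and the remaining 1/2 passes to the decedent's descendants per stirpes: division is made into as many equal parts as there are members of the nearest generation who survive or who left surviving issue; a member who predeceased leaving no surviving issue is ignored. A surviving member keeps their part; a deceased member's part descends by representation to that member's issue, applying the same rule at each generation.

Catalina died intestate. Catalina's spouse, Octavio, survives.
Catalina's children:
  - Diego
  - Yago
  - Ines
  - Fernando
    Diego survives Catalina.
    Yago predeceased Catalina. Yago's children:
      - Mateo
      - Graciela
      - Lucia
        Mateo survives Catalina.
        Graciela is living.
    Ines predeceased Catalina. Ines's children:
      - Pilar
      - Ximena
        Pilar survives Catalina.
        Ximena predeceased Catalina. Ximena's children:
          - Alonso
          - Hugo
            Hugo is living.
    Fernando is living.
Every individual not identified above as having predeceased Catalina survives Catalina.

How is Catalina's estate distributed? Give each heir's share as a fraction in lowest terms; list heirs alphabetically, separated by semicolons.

Alonso 1/32; Diego 1/8; Fernando 1/8; Graciela 1/24; Hugo 1/32; Lucia 1/24; Mateo 1/24; Octavio 1/2; Pilar 1/16

Octavio, as surviving spouse, takes 1/2.
The remaining 1/2 passes to Catalina's descendants per stirpes.
The 1/2 is divided into 4 equal shares of 1/8 among Diego, Yago, Ines, Fernando.
Diego is living and takes 1/8.
Yago predeceased; the 1/8 allotted to Yago's branch passes to Yago's issue by representation.
The 1/8 is divided into 3 equal shares of 1/24 among Mateo, Graciela, Lucia.
Mateo is living and takes 1/24.
Graciela is living and takes 1/24.
Lucia is living and takes 1/24.
Ines predeceased; the 1/8 allotted to Ines's branch passes to Ines's issue by representation.
The 1/8 is divided into 2 equal shares of 1/16 among Pilar, Ximena.
Pilar is living and takes 1/16.
Ximena predeceased; the 1/16 allotted to Ximena's branch passes to Ximena's issue by representation.
The 1/16 is divided into 2 equal shares of 1/32 among Alonso, Hugo.
Alonso is living and takes 1/32.
Hugo is living and takes 1/32.
Fernando is living and takes 1/8.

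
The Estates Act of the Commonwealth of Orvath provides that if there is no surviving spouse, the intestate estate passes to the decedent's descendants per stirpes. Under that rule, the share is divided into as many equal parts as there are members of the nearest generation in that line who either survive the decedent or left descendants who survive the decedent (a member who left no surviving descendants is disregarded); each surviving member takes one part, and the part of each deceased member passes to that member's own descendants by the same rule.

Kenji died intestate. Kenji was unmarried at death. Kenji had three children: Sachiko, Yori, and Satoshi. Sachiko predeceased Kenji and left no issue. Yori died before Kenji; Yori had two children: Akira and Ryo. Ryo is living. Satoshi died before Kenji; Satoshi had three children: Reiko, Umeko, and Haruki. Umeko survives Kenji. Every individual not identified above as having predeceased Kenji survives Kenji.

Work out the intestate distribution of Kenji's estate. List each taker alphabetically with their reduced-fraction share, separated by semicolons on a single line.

Akira 1/4; Haruki 1/6; Reiko 1/6; Ryo 1/4; Umeko 1/6

There is no surviving spouse, so the entire estate passes to Kenji's descendants per stirpes.
Sachiko left no surviving issue, so that branch lapses and is disregarded.
The estate is divided into 2 equal shares of 1/2 among Yori, Satoshi.
Yori predeceased; the 1/2 allotted to Yori's branch passes to Yori's issue by representation.
The 1/2 is divided into 2 equal shares of 1/4 among Akira, Ryo.
Akira is living and takes 1/4.
Ryo is living and takes 1/4.
Satoshi predeceased; the 1/2 allotted to Satoshi's branch passes to Satoshi's issue by representation.
The 1/2 is divided into 3 equal shares of 1/6 among Reiko, Umeko, Haruki.
Reiko is living and takes 1/6.
Umeko is living and takes 1/6.
Haruki is living and takes 1/6.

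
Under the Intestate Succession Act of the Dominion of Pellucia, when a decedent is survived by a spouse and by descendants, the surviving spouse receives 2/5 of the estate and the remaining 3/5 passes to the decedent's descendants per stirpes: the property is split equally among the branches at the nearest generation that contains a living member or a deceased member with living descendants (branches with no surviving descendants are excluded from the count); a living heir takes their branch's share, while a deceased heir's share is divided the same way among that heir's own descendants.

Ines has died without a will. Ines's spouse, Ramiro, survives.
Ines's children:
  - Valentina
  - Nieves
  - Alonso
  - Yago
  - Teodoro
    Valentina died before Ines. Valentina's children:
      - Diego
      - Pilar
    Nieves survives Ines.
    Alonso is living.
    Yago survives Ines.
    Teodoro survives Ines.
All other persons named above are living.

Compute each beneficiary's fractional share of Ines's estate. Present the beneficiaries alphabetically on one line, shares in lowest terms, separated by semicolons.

Ramiro, as surviving spouse, takes 2/5.
The remaining 3/5 passes to Ines's descendants per stirpes.
The 3/5 is divided into 5 equal shares of 3/25 among Valentina, Nieves, Alonso, Yago, Teodoro.
Valentina predeceased; the 3/25 allotted to Valentina's branch passes to Valentina's issue by representation.
The 3/25 is divided into 2 equal shares of 3/50 among Diego, Pilar.
Diego is living and takes 3/50.
Pilar is living and takes 3/50.
Nieves is living and takes 3/25.
Alonso is living and takes 3/25.
Yago is living and takes 3/25.
Teodoro is living and takes 3/25.

Alonso 3/25; Diego 3/50; Nieves 3/25; Pilar 3/50; Ramiro 2/5; Teodoro 3/25; Yago 3/25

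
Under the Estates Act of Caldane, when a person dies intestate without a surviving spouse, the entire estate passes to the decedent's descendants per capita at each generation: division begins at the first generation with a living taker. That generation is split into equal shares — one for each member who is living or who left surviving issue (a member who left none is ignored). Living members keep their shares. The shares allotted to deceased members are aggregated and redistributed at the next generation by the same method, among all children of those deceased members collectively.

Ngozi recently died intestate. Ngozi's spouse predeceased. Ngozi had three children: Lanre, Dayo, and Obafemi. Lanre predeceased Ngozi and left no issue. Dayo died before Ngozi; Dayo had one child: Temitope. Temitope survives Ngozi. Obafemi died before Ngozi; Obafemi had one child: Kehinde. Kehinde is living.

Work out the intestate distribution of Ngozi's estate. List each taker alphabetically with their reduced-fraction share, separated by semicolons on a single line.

Kehinde 1/2; Temitope 1/2

There is no surviving spouse, so the entire estate passes to Ngozi's descendants per capita at each generation.
No one at generation 1 (Dayo, Obafemi) is living; moving to the next generation.
At generation 2 (Temitope, Kehinde) there are 2 shares of (1)/2 = 1/2 each.
Living: Temitope and Kehinde — each takes 1/2.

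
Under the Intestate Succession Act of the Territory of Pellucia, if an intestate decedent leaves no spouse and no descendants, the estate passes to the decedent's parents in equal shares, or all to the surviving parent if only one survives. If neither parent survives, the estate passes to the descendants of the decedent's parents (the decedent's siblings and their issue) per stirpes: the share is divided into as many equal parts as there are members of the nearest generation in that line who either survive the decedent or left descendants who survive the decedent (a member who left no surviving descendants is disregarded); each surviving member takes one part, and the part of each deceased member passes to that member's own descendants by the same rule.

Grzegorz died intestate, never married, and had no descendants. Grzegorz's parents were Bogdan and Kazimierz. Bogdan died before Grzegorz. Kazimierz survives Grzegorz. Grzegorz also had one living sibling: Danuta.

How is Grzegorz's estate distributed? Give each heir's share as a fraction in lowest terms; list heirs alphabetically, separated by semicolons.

Only one parent, Kazimierz, survives, so Kazimierz takes the entire estate. The siblings take nothing because a surviving parent has priority.

Kazimierz 1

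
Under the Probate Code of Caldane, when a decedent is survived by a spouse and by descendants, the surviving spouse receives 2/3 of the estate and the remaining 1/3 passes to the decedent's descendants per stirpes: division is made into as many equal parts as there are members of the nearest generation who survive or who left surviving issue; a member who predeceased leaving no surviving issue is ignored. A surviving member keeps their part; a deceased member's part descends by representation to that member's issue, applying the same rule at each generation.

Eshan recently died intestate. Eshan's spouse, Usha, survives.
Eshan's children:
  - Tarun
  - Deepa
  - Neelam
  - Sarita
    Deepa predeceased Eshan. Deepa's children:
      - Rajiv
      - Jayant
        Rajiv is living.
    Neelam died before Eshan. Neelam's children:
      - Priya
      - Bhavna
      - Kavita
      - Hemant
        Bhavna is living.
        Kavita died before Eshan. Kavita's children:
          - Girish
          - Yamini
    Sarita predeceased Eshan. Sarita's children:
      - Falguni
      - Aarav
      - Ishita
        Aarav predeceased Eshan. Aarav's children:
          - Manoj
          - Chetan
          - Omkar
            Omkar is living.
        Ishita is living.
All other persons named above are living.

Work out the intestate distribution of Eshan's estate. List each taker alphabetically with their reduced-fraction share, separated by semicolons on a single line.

Usha, as surviving spouse, takes 2/3.
The remaining 1/3 passes to Eshan's descendants per stirpes.
The 1/3 is divided into 4 equal shares of 1/12 among Tarun, Deepa, Neelam, Sarita.
Tarun is living and takes 1/12.
Deepa predeceased; the 1/12 allotted to Deepa's branch passes to Deepa's issue by representation.
The 1/12 is divided into 2 equal shares of 1/24 among Rajiv, Jayant.
Rajiv is living and takes 1/24.
Jayant is living and takes 1/24.
Neelam predeceased; the 1/12 allotted to Neelam's branch passes to Neelam's issue by representation.
The 1/12 is divided into 4 equal shares of 1/48 among Priya, Bhavna, Kavita, Hemant.
Priya is living and takes 1/48.
Bhavna is living and takes 1/48.
Kavita predeceased; the 1/48 allotted to Kavita's branch passes to Kavita's issue by representation.
The 1/48 is divided into 2 equal shares of 1/96 among Girish, Yamini.
Girish is living and takes 1/96.
Yamini is living and takes 1/96.
Hemant is living and takes 1/48.
Sarita predeceased; the 1/12 allotted to Sarita's branch passes to Sarita's issue by representation.
The 1/12 is divided into 3 equal shares of 1/36 among Falguni, Aarav, Ishita.
Falguni is living and takes 1/36.
Aarav predeceased; the 1/36 allotted to Aarav's branch passes to Aarav's issue by representation.
The 1/36 is divided into 3 equal shares of 1/108 among Manoj, Chetan, Omkar.
Manoj is living and takes 1/108.
Chetan is living and takes 1/108.
Omkar is living and takes 1/108.
Ishita is living and takes 1/36.

Bhavna 1/48; Chetan 1/108; Falguni 1/36; Girish 1/96; Hemant 1/48; Ishita 1/36; Jayant 1/24; Manoj 1/108; Omkar 1/108; Priya 1/48; Rajiv 1/24; Tarun 1/12; Usha 2/3; Yamini 1/96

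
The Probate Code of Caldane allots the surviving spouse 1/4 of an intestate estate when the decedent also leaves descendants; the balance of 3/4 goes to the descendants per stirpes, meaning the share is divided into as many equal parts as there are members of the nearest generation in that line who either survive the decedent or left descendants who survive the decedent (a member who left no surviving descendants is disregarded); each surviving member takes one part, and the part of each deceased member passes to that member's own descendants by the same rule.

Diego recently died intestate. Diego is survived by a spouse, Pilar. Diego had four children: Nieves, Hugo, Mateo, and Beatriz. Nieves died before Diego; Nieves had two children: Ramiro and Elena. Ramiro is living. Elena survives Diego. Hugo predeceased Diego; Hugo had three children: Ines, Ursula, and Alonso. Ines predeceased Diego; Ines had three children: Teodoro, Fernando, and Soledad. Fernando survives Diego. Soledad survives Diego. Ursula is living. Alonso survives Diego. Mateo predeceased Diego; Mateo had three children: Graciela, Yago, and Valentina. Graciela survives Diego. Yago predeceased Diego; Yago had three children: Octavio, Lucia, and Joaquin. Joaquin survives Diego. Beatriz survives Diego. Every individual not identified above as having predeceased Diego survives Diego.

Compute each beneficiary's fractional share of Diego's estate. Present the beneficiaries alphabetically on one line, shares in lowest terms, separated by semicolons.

Alonso 1/16; Beatriz 3/16; Elena 3/32; Fernando 1/48; Graciela 1/16; Joaquin 1/48; Lucia 1/48; Octavio 1/48; Pilar 1/4; Ramiro 3/32; Soledad 1/48; Teodoro 1/48; Ursula 1/16; Valentina 1/16

Pilar, as surviving spouse, takes 1/4.
The remaining 3/4 passes to Diego's descendants per stirpes.
The 3/4 is divided into 4 equal shares of 3/16 among Nieves, Hugo, Mateo, Beatriz.
Nieves predeceased; the 3/16 allotted to Nieves's branch passes to Nieves's issue by representation.
The 3/16 is divided into 2 equal shares of 3/32 among Ramiro, Elena.
Ramiro is living and takes 3/32.
Elena is living and takes 3/32.
Hugo predeceased; the 3/16 allotted to Hugo's branch passes to Hugo's issue by representation.
The 3/16 is divided into 3 equal shares of 1/16 among Ines, Ursula, Alonso.
Ines predeceased; the 1/16 allotted to Ines's branch passes to Ines's issue by representation.
The 1/16 is divided into 3 equal shares of 1/48 among Teodoro, Fernando, Soledad.
Teodoro is living and takes 1/48.
Fernando is living and takes 1/48.
Soledad is living and takes 1/48.
Ursula is living and takes 1/16.
Alonso is living and takes 1/16.
Mateo predeceased; the 3/16 allotted to Mateo's branch passes to Mateo's issue by representation.
The 3/16 is divided into 3 equal shares of 1/16 among Graciela, Yago, Valentina.
Graciela is living and takes 1/16.
Yago predeceased; the 1/16 allotted to Yago's branch passes to Yago's issue by representation.
The 1/16 is divided into 3 equal shares of 1/48 among Octavio, Lucia, Joaquin.
Octavio is living and takes 1/48.
Lucia is living and takes 1/48.
Joaquin is living and takes 1/48.
Valentina is living and takes 1/16.
Beatriz is living and takes 3/16.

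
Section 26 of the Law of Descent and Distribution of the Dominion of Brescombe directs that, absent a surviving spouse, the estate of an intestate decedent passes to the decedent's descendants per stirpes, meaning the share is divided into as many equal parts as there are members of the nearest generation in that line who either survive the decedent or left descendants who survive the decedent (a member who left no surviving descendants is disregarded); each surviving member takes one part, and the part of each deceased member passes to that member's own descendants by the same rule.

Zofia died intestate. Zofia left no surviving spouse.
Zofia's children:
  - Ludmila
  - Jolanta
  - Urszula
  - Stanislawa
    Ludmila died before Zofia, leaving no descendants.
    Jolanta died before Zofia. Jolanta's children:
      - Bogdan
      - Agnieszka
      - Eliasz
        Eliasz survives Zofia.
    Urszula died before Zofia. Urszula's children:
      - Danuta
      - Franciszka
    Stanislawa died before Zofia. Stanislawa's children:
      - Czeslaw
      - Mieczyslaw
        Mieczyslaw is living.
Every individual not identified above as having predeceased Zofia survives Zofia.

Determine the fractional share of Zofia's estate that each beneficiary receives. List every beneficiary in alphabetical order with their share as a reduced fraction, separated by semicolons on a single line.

Agnieszka 1/9; Bogdan 1/9; Czeslaw 1/6; Danuta 1/6; Eliasz 1/9; Franciszka 1/6; Mieczyslaw 1/6

There is no surviving spouse, so the entire estate passes to Zofia's descendants per stirpes.
Ludmila left no surviving issue, so that branch lapses and is disregarded.
The estate is divided into 3 equal shares of 1/3 among Jolanta, Urszula, Stanislawa.
Jolanta predeceased; the 1/3 allotted to Jolanta's branch passes to Jolanta's issue by representation.
The 1/3 is divided into 3 equal shares of 1/9 among Bogdan, Agnieszka, Eliasz.
Bogdan is living and takes 1/9.
Agnieszka is living and takes 1/9.
Eliasz is living and takes 1/9.
Urszula predeceased; the 1/3 allotted to Urszula's branch passes to Urszula's issue by representation.
The 1/3 is divided into 2 equal shares of 1/6 among Danuta, Franciszka.
Danuta is living and takes 1/6.
Franciszka is living and takes 1/6.
Stanislawa predeceased; the 1/3 allotted to Stanislawa's branch passes to Stanislawa's issue by representation.
The 1/3 is divided into 2 equal shares of 1/6 among Czeslaw, Mieczyslaw.
Czeslaw is living and takes 1/6.
Mieczyslaw is living and takes 1/6.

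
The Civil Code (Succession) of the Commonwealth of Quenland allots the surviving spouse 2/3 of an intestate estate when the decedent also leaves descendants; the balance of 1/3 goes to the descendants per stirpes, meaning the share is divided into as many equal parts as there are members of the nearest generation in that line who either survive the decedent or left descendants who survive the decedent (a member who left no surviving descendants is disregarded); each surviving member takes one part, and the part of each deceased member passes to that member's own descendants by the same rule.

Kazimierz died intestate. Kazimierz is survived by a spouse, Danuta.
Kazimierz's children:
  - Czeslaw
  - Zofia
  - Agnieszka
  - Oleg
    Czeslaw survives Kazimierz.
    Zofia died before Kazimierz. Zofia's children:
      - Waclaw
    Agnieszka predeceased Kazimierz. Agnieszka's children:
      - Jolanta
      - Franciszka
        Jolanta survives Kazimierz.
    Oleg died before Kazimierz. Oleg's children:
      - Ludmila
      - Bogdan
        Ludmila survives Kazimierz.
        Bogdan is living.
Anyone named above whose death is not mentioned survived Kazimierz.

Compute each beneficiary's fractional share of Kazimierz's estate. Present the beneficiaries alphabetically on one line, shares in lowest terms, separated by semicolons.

Bogdan 1/24; Czeslaw 1/12; Danuta 2/3; Franciszka 1/24; Jolanta 1/24; Ludmila 1/24; Waclaw 1/12

Danuta, as surviving spouse, takes 2/3.
The remaining 1/3 passes to Kazimierz's descendants per stirpes.
The 1/3 is divided into 4 equal shares of 1/12 among Czeslaw, Zofia, Agnieszka, Oleg.
Czeslaw is living and takes 1/12.
Zofia predeceased; the 1/12 allotted to Zofia's branch passes to Zofia's issue by representation.
Waclaw is the sole taker at this level and receives the full 1/12.
Agnieszka predeceased; the 1/12 allotted to Agnieszka's branch passes to Agnieszka's issue by representation.
The 1/12 is divided into 2 equal shares of 1/24 among Jolanta, Franciszka.
Jolanta is living and takes 1/24.
Franciszka is living and takes 1/24.
Oleg predeceased; the 1/12 allotted to Oleg's branch passes to Oleg's issue by representation.
The 1/12 is divided into 2 equal shares of 1/24 among Ludmila, Bogdan.
Ludmila is living and takes 1/24.
Bogdan is living and takes 1/24.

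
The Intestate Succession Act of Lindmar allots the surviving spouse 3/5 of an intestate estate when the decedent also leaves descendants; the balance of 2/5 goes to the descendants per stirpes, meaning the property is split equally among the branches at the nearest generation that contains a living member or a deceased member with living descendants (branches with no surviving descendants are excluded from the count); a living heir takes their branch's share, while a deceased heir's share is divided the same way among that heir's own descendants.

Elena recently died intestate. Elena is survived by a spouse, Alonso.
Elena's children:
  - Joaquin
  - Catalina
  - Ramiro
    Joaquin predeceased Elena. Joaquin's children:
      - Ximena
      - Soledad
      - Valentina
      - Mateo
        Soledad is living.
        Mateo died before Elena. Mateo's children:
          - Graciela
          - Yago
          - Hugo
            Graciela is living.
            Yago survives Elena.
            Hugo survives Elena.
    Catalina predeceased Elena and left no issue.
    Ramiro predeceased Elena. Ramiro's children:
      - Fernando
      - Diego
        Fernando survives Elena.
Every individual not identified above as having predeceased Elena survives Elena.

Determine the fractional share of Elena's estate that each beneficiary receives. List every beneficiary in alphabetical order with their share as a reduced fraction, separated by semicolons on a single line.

Alonso, as surviving spouse, takes 3/5.
The remaining 2/5 passes to Elena's descendants per stirpes.
Catalina left no surviving issue, so that branch lapses and is disregarded.
The 2/5 is divided into 2 equal shares of 1/5 among Joaquin, Ramiro.
Joaquin predeceased; the 1/5 allotted to Joaquin's branch passes to Joaquin's issue by representation.
The 1/5 is divided into 4 equal shares of 1/20 among Ximena, Soledad, Valentina, Mateo.
Ximena is living and takes 1/20.
Soledad is living and takes 1/20.
Valentina is living and takes 1/20.
Mateo predeceased; the 1/20 allotted to Mateo's branch passes to Mateo's issue by representation.
The 1/20 is divided into 3 equal shares of 1/60 among Graciela, Yago, Hugo.
Graciela is living and takes 1/60.
Yago is living and takes 1/60.
Hugo is living and takes 1/60.
Ramiro predeceased; the 1/5 allotted to Ramiro's branch passes to Ramiro's issue by representation.
The 1/5 is divided into 2 equal shares of 1/10 among Fernando, Diego.
Fernando is living and takes 1/10.
Diego is living and takes 1/10.

Alonso 3/5; Diego 1/10; Fernando 1/10; Graciela 1/60; Hugo 1/60; Soledad 1/20; Valentina 1/20; Ximena 1/20; Yago 1/60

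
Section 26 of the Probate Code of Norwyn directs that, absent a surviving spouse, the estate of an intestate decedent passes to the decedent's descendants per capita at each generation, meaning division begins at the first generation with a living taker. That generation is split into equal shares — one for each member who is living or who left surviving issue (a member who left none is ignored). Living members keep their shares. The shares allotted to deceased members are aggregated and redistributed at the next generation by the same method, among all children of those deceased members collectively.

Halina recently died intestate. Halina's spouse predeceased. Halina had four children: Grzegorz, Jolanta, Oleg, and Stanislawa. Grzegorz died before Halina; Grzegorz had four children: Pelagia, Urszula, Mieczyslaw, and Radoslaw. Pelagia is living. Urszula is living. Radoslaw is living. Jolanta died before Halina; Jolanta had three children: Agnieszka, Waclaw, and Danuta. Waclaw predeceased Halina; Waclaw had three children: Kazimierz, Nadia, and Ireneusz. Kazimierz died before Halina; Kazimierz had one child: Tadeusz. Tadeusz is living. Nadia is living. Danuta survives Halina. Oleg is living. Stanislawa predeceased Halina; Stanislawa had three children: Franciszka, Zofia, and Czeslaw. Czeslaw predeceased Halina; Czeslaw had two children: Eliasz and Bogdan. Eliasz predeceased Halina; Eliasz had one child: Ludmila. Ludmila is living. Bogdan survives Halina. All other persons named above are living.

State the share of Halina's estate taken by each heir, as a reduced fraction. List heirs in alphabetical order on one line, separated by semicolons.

There is no surviving spouse, so the entire estate passes to Halina's descendants per capita at each generation.
At generation 1 (Grzegorz, Jolanta, Oleg, Stanislawa) there are 4 shares of (1)/4 = 1/4 each.
Living: Oleg — each takes 1/4.
Deceased: Grzegorz, Jolanta, and Stanislawa. Their combined 3/4 is pooled and carried to generation 2.
At generation 2 (Pelagia, Urszula, Mieczyslaw, Radoslaw, Agnieszka, Waclaw, Danuta, Franciszka, Zofia, Czeslaw) there are 10 shares of (3/4)/10 = 3/40 each.
Living: Pelagia, Urszula, Mieczyslaw, Radoslaw, Agnieszka, Danuta, Franciszka, and Zofia — each takes 3/40.
Deceased: Waclaw and Czeslaw. Their combined 3/20 is pooled and carried to generation 3.
At generation 3 (Kazimierz, Nadia, Ireneusz, Eliasz, Bogdan) there are 5 shares of (3/20)/5 = 3/100 each.
Living: Nadia, Ireneusz, and Bogdan — each takes 3/100.
Deceased: Kazimierz and Eliasz. Their combined 3/50 is pooled and carried to generation 4.
At generation 4 (Tadeusz, Ludmila) there are 2 shares of (3/50)/2 = 3/100 each.
Living: Tadeusz and Ludmila — each takes 3/100.

Agnieszka 3/40; Bogdan 3/100; Danuta 3/40; Franciszka 3/40; Ireneusz 3/100; Ludmila 3/100; Mieczyslaw 3/40; Nadia 3/100; Oleg 1/4; Pelagia 3/40; Radoslaw 3/40; Tadeusz 3/100; Urszula 3/40; Zofia 3/40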